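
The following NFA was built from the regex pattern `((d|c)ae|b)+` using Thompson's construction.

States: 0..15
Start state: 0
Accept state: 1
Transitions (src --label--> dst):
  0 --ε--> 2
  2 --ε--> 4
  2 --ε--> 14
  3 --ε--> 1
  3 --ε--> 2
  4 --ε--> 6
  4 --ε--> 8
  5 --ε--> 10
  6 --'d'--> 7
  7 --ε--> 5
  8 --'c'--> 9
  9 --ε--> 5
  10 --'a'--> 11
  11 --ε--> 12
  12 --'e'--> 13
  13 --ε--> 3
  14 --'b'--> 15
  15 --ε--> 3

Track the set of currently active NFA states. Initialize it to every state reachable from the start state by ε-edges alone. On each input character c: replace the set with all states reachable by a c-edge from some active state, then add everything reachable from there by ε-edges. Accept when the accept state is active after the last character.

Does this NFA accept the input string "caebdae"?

Answer: ACCEPT

Trace:
start: ε-closure({0}) = {0,2,4,6,8,14}
'c' @ 1: {5,9,10}
'a' @ 2: {11,12}
'e' @ 3: {1,2,3,4,6,8,13,14}  [accepting]
'b' @ 4: {1,2,3,4,6,8,14,15}  [accepting]
'd' @ 5: {5,7,10}
'a' @ 6: {11,12}
'e' @ 7: {1,2,3,4,6,8,13,14}  [accepting]
end set {1,2,3,4,6,8,13,14} — state 1 in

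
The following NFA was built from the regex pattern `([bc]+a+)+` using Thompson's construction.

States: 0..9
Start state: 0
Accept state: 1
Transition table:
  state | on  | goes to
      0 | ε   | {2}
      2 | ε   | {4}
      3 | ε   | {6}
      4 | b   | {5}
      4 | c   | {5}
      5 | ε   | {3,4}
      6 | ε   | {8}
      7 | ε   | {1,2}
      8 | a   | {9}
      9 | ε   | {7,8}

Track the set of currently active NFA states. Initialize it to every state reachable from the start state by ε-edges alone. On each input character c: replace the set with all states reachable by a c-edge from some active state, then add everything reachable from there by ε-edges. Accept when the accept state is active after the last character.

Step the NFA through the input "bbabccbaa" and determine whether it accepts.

start: ε-closure({0}) = {0,2,4}
'b' @ 1: {3,4,5,6,8}
'b' @ 2: {3,4,5,6,8}
'a' @ 3: {1,2,4,7,8,9}  [accepting]
'b' @ 4: {3,4,5,6,8}
'c' @ 5: {3,4,5,6,8}
'c' @ 6: {3,4,5,6,8}
'b' @ 7: {3,4,5,6,8}
'a' @ 8: {1,2,4,7,8,9}  [accepting]
'a' @ 9: {1,2,4,7,8,9}  [accepting]
end set {1,2,4,7,8,9} — state 1 in

Answer: ACCEPT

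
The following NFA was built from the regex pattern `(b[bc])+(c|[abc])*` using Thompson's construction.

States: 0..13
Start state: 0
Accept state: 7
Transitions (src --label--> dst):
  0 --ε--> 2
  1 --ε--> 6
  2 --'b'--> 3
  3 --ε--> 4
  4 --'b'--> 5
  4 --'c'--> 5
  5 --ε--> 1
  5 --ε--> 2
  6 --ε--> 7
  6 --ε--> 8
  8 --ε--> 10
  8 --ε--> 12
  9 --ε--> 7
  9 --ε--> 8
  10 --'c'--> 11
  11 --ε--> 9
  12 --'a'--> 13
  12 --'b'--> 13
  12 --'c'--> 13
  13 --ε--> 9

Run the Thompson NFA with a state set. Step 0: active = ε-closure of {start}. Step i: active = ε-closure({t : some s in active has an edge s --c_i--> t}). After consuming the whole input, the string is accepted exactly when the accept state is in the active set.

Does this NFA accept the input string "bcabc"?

start: ε-closure({0}) = {0,2}
'b' @ 1: {3,4}
'c' @ 2: {1,2,5,6,7,8,10,12}  (accept∈set)
'a' @ 3: {7,8,9,10,12,13}  (accept∈set)
'b' @ 4: {7,8,9,10,12,13}  (accept∈set)
'c' @ 5: {7,8,9,10,11,12,13}  (accept∈set)
final: {7,8,9,10,11,12,13}; accept 7 in set

Answer: ACCEPT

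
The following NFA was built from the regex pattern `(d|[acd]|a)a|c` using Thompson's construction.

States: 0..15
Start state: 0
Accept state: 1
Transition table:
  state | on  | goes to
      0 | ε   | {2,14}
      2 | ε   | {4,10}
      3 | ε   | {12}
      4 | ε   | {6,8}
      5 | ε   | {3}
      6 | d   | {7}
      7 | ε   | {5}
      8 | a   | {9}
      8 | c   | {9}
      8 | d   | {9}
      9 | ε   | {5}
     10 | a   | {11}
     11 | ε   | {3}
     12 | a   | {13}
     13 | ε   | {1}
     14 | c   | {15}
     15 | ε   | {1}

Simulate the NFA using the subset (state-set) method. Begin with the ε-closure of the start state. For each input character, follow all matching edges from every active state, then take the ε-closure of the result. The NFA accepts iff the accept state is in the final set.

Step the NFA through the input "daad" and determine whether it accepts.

start: ε-closure({0}) = {0,2,4,6,8,10,14}
'd' @ 1: {3,5,7,9,12}
'a' @ 2: {1,13}  [accepting]
'a' @ 3: {}  — no active states
rest 'd' ignored (set empty)
after full input: {}  (accept=1 not in)

Answer: REJECT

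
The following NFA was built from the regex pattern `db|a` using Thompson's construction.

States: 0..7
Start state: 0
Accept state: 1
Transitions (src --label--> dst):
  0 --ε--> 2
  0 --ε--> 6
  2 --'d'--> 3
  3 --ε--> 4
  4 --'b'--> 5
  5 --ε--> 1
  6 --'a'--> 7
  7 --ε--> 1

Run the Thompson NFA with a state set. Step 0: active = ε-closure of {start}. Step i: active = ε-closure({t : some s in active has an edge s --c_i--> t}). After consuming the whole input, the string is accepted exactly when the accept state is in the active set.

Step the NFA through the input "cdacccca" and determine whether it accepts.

start: ε-closure({0}) = {0,2,6}
'c' @ 1: {}  — state set empty
rest 'dacccca' ignored (set empty)
final: {}; accept 1 not in set

Answer: REJECT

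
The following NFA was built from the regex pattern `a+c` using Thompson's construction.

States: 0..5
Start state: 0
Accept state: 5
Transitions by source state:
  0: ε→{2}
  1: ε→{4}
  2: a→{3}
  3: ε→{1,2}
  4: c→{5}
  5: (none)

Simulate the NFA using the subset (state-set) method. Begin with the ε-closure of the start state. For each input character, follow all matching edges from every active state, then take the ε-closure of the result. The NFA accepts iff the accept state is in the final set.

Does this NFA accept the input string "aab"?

Answer: REJECT

Steps:
S₀ = ε-closure({0}) = {0,2}
'a' @ 1: {1,2,3,4}
'a' @ 2: {1,2,3,4}
'b' @ 3: {}  — state set empty
end set {} — state 5 not in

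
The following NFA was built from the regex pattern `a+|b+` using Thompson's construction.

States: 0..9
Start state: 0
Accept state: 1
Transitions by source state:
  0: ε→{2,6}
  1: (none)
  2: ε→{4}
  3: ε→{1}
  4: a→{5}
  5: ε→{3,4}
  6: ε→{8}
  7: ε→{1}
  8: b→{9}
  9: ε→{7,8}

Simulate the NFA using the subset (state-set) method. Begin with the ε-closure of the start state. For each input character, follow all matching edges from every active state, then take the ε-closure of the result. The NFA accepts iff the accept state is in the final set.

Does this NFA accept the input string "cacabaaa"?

Answer: REJECT

Derivation:
S₀ = ε-closure({0}) = {0,2,4,6,8}
'c' @ 1: {}  — state set empty
rest 'acabaaa' ignored (set empty)
end set {} — state 1 not in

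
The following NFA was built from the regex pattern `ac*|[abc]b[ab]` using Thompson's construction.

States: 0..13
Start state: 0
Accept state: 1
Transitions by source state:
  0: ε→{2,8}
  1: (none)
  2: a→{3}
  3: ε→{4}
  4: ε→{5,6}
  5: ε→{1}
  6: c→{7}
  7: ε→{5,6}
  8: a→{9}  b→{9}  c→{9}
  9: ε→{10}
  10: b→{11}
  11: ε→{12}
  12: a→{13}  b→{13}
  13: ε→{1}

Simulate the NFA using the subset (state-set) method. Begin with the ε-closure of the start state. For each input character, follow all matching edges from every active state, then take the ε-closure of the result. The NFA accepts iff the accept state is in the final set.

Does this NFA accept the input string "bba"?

Answer: ACCEPT

Steps:
start: ε-closure({0}) = {0,2,8}
'b' @ 1: {9,10}
'b' @ 2: {11,12}
'a' @ 3: {1,13}  ✓accept
end set {1,13} — state 1 in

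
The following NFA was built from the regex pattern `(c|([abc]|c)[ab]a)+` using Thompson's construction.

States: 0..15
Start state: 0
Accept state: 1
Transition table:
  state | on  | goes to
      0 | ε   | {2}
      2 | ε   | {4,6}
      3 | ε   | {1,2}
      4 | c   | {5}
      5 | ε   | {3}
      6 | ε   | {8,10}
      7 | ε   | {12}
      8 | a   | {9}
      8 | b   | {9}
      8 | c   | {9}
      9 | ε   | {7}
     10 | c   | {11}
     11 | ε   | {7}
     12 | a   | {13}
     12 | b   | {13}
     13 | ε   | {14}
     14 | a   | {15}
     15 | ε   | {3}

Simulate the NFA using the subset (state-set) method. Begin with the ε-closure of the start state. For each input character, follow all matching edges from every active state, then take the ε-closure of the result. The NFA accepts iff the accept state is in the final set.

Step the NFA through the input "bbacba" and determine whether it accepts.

S₀ = ε-closure({0}) = {0,2,4,6,8,10}
'b' @ 1: {7,9,12}
'b' @ 2: {13,14}
'a' @ 3: {1,2,3,4,6,8,10,15}  (accept∈set)
'c' @ 4: {1,2,3,4,5,6,7,8,9,10,11,12}  (accept∈set)
'b' @ 5: {7,9,12,13,14}
'a' @ 6: {1,2,3,4,6,8,10,13,14,15}  (accept∈set)
end set {1,2,3,4,6,8,10,13,14,15} — state 1 in

Answer: ACCEPT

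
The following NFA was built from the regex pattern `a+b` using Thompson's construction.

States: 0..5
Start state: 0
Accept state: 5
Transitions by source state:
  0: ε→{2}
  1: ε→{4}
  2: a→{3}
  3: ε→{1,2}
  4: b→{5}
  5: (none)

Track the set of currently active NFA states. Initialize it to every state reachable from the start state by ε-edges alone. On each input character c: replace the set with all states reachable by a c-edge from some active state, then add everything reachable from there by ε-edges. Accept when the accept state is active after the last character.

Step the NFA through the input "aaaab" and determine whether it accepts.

Answer: ACCEPT

Derivation:
initial (ε-close {0}): {0,2}
'a' @ 1: {1,2,3,4}
'a' @ 2: {1,2,3,4}
'a' @ 3: {1,2,3,4}
'a' @ 4: {1,2,3,4}
'b' @ 5: {5}  ✓accept
after full input: {5}  (accept=5 in)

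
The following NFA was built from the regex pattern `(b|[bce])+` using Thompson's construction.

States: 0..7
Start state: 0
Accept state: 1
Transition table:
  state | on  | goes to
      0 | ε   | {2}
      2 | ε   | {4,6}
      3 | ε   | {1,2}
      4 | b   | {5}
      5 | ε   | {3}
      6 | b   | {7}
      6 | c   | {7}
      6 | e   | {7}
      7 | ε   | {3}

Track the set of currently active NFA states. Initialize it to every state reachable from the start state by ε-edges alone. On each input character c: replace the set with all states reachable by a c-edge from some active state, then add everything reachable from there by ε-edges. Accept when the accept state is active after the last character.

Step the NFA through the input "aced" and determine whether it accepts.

Answer: REJECT

Trace:
initial (ε-close {0}): {0,2,4,6}
'a' @ 1: {}  — dead — no transitions
rest 'ced' ignored (set empty)
final: {}; accept 1 not in set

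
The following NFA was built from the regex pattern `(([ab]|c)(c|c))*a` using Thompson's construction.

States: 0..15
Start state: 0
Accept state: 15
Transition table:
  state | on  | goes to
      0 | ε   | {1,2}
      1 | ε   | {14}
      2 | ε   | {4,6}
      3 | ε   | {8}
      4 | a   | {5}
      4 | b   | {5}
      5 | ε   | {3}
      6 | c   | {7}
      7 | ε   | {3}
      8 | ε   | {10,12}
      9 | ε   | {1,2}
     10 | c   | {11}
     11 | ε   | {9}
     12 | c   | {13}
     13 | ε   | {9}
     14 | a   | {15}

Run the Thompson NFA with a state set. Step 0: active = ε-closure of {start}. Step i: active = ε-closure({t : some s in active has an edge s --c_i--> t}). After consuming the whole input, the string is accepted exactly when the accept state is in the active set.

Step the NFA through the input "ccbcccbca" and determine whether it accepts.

start: ε-closure({0}) = {0,1,2,4,6,14}
'c' @ 1: {3,7,8,10,12}
'c' @ 2: {1,2,4,6,9,11,13,14}
'b' @ 3: {3,5,8,10,12}
'c' @ 4: {1,2,4,6,9,11,13,14}
'c' @ 5: {3,7,8,10,12}
'c' @ 6: {1,2,4,6,9,11,13,14}
'b' @ 7: {3,5,8,10,12}
'c' @ 8: {1,2,4,6,9,11,13,14}
'a' @ 9: {3,5,8,10,12,15}  ✓accept
final: {3,5,8,10,12,15}; accept 15 in set

Answer: ACCEPT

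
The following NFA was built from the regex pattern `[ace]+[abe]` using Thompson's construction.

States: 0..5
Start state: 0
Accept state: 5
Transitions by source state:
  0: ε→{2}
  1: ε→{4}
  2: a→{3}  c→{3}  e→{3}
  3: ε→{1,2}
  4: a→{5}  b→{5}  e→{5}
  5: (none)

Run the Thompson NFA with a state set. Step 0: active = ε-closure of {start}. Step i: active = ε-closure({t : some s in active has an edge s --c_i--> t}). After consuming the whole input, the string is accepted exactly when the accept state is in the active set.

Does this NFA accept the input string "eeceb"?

Answer: ACCEPT

Steps:
initial (ε-close {0}): {0,2}
'e' @ 1: {1,2,3,4}
'e' @ 2: {1,2,3,4,5}  [accepting]
'c' @ 3: {1,2,3,4}
'e' @ 4: {1,2,3,4,5}  [accepting]
'b' @ 5: {5}  [accepting]
final: {5}; accept 5 in set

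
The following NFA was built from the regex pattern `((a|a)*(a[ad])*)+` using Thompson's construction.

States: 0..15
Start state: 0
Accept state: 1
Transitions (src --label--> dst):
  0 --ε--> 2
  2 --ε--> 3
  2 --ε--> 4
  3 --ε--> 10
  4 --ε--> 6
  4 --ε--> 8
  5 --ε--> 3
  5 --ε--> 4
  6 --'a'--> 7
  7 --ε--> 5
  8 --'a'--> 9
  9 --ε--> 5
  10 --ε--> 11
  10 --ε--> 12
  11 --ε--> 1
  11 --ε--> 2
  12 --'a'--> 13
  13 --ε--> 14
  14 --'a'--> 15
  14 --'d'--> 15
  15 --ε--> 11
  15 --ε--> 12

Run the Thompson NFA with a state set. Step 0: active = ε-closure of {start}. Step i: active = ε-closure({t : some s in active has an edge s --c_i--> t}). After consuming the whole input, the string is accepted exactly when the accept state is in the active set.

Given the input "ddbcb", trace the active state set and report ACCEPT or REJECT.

S₀ = ε-closure({0}) = {0,1,2,3,4,6,8,10,11,12}
'd' @ 1: {}  — no active states
rest 'dbcb' ignored (set empty)
after full input: {}  (accept=1 not in)

Answer: REJECT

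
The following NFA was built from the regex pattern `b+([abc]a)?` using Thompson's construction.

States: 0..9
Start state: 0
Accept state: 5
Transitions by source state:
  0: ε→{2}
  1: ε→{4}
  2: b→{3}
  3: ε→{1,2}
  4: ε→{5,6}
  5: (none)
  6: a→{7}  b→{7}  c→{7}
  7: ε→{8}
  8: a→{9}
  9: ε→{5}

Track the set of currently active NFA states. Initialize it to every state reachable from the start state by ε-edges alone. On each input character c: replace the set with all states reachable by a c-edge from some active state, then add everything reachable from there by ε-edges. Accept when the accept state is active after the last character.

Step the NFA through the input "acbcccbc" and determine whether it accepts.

Answer: REJECT

Steps:
start: ε-closure({0}) = {0,2}
'a' @ 1: {}  — state set empty
rest 'cbcccbc' ignored (set empty)
after full input: {}  (accept=5 not in)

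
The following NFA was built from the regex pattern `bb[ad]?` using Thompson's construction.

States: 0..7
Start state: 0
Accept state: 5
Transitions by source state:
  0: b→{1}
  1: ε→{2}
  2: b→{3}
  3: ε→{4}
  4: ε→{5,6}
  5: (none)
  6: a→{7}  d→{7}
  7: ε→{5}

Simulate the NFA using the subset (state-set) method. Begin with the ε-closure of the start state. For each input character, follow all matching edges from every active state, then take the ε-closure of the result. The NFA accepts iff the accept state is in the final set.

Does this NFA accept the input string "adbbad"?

S₀ = ε-closure({0}) = {0}
'a' @ 1: {}  — state set empty
rest 'dbbad' ignored (set empty)
end set {} — state 5 not in

Answer: REJECT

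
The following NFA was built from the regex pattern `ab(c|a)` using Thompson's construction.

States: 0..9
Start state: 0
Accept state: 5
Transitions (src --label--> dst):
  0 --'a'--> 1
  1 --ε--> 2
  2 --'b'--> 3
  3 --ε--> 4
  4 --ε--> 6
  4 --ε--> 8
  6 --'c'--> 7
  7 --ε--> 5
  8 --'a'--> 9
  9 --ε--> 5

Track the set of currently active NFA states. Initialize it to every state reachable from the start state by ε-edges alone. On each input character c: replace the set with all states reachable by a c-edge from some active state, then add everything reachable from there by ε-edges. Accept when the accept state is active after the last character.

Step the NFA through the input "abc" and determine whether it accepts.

Answer: ACCEPT

Derivation:
S₀ = ε-closure({0}) = {0}
'a' @ 1: {1,2}
'b' @ 2: {3,4,6,8}
'c' @ 3: {5,7}  [accepting]
end set {5,7} — state 5 in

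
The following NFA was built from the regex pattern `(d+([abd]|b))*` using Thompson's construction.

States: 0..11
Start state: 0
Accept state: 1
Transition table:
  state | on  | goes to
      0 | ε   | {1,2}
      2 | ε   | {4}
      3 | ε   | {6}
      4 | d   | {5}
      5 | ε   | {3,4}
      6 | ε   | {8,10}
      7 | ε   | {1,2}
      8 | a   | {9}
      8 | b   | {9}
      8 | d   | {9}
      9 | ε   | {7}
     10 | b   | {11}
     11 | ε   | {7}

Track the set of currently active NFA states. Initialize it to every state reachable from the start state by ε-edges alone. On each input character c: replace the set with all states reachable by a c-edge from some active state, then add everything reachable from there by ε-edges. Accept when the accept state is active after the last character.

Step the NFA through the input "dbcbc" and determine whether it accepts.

S₀ = ε-closure({0}) = {0,1,2,4}
'd' @ 1: {3,4,5,6,8,10}
'b' @ 2: {1,2,4,7,9,11}  ✓accept
'c' @ 3: {}  — state set empty
rest 'bc' ignored (set empty)
after full input: {}  (accept=1 not in)

Answer: REJECT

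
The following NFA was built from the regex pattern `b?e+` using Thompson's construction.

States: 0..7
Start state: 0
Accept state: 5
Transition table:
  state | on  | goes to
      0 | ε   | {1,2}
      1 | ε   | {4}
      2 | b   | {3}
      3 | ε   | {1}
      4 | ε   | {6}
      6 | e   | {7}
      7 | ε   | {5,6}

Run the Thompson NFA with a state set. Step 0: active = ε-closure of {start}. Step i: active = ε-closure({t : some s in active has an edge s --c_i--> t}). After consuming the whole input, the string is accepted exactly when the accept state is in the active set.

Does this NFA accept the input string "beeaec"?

Answer: REJECT

Derivation:
initial (ε-close {0}): {0,1,2,4,6}
'b' @ 1: {1,3,4,6}
'e' @ 2: {5,6,7}  (accept∈set)
'e' @ 3: {5,6,7}  (accept∈set)
'a' @ 4: {}  — dead — no transitions
rest 'ec' ignored (set empty)
final: {}; accept 5 not in set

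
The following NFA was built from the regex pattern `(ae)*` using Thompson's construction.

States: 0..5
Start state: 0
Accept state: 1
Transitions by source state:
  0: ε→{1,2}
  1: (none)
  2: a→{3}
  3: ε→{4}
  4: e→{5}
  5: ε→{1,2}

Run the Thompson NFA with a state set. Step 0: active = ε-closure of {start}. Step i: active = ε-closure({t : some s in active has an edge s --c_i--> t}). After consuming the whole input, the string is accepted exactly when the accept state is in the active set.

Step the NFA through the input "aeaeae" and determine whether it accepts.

start: ε-closure({0}) = {0,1,2}
'a' @ 1: {3,4}
'e' @ 2: {1,2,5}  [accepting]
'a' @ 3: {3,4}
'e' @ 4: {1,2,5}  [accepting]
'a' @ 5: {3,4}
'e' @ 6: {1,2,5}  [accepting]
final: {1,2,5}; accept 1 in set

Answer: ACCEPT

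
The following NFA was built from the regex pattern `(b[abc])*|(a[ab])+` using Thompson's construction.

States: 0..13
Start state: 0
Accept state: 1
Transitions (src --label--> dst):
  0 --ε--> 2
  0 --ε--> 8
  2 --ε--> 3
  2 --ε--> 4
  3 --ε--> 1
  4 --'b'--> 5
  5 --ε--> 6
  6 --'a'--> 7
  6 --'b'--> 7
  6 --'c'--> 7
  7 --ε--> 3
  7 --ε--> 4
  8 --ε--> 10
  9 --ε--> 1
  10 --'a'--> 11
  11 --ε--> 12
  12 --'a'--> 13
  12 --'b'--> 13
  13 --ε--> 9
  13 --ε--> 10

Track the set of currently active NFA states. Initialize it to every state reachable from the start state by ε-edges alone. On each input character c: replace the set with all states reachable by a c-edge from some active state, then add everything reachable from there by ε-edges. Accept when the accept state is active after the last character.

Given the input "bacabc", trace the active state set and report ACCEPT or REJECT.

Answer: REJECT

Steps:
initial (ε-close {0}): {0,1,2,3,4,8,10}
'b' @ 1: {5,6}
'a' @ 2: {1,3,4,7}  ✓accept
'c' @ 3: {}  — dead — no transitions
rest 'abc' ignored (set empty)
after full input: {}  (accept=1 not in)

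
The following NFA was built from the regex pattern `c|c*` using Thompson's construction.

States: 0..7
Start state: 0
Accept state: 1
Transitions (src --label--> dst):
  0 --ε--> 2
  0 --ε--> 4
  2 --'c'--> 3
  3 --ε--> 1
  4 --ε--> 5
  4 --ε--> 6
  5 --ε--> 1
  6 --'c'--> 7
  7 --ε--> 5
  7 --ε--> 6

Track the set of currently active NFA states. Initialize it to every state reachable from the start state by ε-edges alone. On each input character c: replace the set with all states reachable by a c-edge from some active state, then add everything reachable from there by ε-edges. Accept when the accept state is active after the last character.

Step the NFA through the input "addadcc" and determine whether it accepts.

Answer: REJECT

Trace:
S₀ = ε-closure({0}) = {0,1,2,4,5,6}
'a' @ 1: {}  — no active states
rest 'ddadcc' ignored (set empty)
final: {}; accept 1 not in set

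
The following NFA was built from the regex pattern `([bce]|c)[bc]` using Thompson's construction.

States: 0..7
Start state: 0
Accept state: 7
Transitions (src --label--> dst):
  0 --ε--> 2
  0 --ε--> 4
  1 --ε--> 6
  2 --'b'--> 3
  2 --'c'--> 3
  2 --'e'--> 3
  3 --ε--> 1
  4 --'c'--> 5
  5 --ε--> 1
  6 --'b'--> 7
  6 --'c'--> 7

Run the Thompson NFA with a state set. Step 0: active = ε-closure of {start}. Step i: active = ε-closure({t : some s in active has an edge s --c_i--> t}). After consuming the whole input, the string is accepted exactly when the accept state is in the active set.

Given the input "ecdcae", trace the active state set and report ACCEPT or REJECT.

Answer: REJECT

Derivation:
start: ε-closure({0}) = {0,2,4}
'e' @ 1: {1,3,6}
'c' @ 2: {7}  [accepting]
'd' @ 3: {}  — state set empty
rest 'cae' ignored (set empty)
after full input: {}  (accept=7 not in)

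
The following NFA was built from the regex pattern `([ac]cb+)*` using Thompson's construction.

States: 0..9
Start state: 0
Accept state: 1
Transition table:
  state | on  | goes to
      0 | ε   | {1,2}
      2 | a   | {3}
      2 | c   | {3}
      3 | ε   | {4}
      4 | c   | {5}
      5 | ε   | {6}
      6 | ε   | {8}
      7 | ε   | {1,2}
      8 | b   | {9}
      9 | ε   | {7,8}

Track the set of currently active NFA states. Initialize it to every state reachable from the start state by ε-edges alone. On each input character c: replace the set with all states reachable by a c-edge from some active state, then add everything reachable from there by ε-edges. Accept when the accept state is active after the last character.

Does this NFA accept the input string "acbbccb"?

Answer: ACCEPT

Derivation:
initial (ε-close {0}): {0,1,2}
'a' @ 1: {3,4}
'c' @ 2: {5,6,8}
'b' @ 3: {1,2,7,8,9}  ✓accept
'b' @ 4: {1,2,7,8,9}  ✓accept
'c' @ 5: {3,4}
'c' @ 6: {5,6,8}
'b' @ 7: {1,2,7,8,9}  ✓accept
end set {1,2,7,8,9} — state 1 in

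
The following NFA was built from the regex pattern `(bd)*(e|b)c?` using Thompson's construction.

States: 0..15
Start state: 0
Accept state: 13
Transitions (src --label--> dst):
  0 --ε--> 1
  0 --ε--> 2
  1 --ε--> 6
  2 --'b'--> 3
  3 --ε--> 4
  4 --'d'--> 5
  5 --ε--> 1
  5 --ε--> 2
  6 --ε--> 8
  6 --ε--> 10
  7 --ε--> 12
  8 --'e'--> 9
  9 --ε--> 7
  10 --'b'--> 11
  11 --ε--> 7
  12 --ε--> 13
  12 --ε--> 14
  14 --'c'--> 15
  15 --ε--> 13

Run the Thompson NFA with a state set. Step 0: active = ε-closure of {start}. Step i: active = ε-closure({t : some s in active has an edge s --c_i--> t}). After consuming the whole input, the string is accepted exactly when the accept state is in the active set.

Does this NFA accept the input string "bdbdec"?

Answer: ACCEPT

Steps:
initial (ε-close {0}): {0,1,2,6,8,10}
'b' @ 1: {3,4,7,11,12,13,14}  [accepting]
'd' @ 2: {1,2,5,6,8,10}
'b' @ 3: {3,4,7,11,12,13,14}  [accepting]
'd' @ 4: {1,2,5,6,8,10}
'e' @ 5: {7,9,12,13,14}  [accepting]
'c' @ 6: {13,15}  [accepting]
after full input: {13,15}  (accept=13 in)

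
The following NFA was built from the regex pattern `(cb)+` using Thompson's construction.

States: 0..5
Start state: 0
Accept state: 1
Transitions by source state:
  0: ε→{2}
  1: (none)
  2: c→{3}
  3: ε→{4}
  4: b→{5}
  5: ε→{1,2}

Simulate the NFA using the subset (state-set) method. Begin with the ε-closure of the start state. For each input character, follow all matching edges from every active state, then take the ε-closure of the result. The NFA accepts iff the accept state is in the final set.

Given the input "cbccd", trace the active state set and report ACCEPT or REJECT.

Answer: REJECT

Trace:
S₀ = ε-closure({0}) = {0,2}
'c' @ 1: {3,4}
'b' @ 2: {1,2,5}  ✓accept
'c' @ 3: {3,4}
'c' @ 4: {}  — dead — no transitions
rest 'd' ignored (set empty)
end set {} — state 1 not in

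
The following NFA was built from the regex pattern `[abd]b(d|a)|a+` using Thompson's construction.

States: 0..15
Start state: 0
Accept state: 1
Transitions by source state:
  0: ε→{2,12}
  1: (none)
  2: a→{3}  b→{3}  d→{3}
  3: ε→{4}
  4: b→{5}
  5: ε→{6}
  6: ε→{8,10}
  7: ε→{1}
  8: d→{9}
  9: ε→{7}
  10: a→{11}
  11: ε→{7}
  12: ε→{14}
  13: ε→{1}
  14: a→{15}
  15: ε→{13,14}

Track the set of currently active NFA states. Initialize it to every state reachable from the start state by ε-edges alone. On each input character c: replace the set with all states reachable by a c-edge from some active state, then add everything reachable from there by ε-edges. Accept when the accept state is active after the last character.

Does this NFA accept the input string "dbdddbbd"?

Answer: REJECT

Steps:
start: ε-closure({0}) = {0,2,12,14}
'd' @ 1: {3,4}
'b' @ 2: {5,6,8,10}
'd' @ 3: {1,7,9}  (accept∈set)
'd' @ 4: {}  — dead — no transitions
rest 'dbbd' ignored (set empty)
final: {}; accept 1 not in set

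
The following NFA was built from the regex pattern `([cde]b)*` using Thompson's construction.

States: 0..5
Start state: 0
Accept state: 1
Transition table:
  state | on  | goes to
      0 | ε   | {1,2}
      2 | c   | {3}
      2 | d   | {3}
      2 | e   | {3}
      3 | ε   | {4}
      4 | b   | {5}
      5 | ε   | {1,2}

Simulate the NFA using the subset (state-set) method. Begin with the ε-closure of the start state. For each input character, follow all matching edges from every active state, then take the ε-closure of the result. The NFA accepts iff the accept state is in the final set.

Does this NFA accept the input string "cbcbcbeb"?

start: ε-closure({0}) = {0,1,2}
'c' @ 1: {3,4}
'b' @ 2: {1,2,5}  (accept∈set)
'c' @ 3: {3,4}
'b' @ 4: {1,2,5}  (accept∈set)
'c' @ 5: {3,4}
'b' @ 6: {1,2,5}  (accept∈set)
'e' @ 7: {3,4}
'b' @ 8: {1,2,5}  (accept∈set)
end set {1,2,5} — state 1 in

Answer: ACCEPT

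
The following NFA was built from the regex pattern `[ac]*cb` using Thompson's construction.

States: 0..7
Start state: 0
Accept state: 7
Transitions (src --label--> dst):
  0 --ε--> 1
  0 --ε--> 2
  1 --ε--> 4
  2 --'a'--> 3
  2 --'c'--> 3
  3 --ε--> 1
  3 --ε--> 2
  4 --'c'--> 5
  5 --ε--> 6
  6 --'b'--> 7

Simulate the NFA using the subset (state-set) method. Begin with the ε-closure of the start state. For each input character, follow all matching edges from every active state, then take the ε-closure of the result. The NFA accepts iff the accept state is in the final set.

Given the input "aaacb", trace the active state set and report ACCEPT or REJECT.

Answer: ACCEPT

Steps:
initial (ε-close {0}): {0,1,2,4}
'a' @ 1: {1,2,3,4}
'a' @ 2: {1,2,3,4}
'a' @ 3: {1,2,3,4}
'c' @ 4: {1,2,3,4,5,6}
'b' @ 5: {7}  [accepting]
after full input: {7}  (accept=7 in)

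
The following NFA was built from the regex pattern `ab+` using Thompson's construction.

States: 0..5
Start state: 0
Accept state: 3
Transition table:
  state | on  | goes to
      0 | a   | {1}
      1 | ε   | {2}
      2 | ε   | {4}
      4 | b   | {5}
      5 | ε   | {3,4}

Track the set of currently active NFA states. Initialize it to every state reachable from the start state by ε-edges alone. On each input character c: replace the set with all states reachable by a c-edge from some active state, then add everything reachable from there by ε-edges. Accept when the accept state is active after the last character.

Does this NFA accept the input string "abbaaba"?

Answer: REJECT

Derivation:
initial (ε-close {0}): {0}
'a' @ 1: {1,2,4}
'b' @ 2: {3,4,5}  [accepting]
'b' @ 3: {3,4,5}  [accepting]
'a' @ 4: {}  — dead — no transitions
rest 'aba' ignored (set empty)
after full input: {}  (accept=3 not in)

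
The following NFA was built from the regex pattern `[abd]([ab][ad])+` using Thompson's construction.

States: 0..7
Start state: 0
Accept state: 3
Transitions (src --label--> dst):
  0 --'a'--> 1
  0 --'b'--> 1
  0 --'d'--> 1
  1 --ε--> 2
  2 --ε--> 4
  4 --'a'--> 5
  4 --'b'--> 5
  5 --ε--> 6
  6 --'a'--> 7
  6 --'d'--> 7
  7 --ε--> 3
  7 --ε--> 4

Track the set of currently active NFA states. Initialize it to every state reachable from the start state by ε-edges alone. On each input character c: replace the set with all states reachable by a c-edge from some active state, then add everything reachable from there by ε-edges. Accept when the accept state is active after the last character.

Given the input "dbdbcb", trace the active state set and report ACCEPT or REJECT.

S₀ = ε-closure({0}) = {0}
'd' @ 1: {1,2,4}
'b' @ 2: {5,6}
'd' @ 3: {3,4,7}  [accepting]
'b' @ 4: {5,6}
'c' @ 5: {}  — no active states
rest 'b' ignored (set empty)
final: {}; accept 3 not in set

Answer: REJECT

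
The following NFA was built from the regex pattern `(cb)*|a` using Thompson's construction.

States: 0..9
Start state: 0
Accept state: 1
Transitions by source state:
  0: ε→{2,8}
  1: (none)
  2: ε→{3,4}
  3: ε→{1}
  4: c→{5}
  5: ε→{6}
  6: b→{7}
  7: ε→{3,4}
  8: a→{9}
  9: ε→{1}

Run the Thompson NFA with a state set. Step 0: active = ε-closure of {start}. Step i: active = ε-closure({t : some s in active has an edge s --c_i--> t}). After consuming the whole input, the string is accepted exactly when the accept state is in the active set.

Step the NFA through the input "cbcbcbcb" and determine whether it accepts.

initial (ε-close {0}): {0,1,2,3,4,8}
'c' @ 1: {5,6}
'b' @ 2: {1,3,4,7}  (accept∈set)
'c' @ 3: {5,6}
'b' @ 4: {1,3,4,7}  (accept∈set)
'c' @ 5: {5,6}
'b' @ 6: {1,3,4,7}  (accept∈set)
'c' @ 7: {5,6}
'b' @ 8: {1,3,4,7}  (accept∈set)
after full input: {1,3,4,7}  (accept=1 in)

Answer: ACCEPT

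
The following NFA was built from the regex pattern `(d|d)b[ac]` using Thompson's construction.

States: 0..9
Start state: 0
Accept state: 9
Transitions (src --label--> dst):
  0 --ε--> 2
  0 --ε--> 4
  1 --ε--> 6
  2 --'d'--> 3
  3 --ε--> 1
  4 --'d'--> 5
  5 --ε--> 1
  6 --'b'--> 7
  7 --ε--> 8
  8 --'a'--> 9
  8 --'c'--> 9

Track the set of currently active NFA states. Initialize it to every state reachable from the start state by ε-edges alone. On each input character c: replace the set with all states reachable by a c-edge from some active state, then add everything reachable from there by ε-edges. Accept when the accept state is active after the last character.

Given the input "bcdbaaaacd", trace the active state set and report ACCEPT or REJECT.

initial (ε-close {0}): {0,2,4}
'b' @ 1: {}  — dead — no transitions
rest 'cdbaaaacd' ignored (set empty)
end set {} — state 9 not in

Answer: REJECT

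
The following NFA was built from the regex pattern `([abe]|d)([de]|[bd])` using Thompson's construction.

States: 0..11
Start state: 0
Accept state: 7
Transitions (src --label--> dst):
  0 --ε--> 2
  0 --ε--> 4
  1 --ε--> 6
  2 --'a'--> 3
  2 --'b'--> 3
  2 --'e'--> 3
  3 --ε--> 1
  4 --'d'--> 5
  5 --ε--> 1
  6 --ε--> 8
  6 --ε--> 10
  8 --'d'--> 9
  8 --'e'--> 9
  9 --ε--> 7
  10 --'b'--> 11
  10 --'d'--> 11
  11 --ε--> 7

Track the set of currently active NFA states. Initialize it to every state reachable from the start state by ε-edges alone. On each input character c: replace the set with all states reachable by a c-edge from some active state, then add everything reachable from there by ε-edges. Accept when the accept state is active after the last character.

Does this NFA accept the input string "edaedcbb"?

start: ε-closure({0}) = {0,2,4}
'e' @ 1: {1,3,6,8,10}
'd' @ 2: {7,9,11}  (accept∈set)
'a' @ 3: {}  — state set empty
rest 'edcbb' ignored (set empty)
end set {} — state 7 not in

Answer: REJECT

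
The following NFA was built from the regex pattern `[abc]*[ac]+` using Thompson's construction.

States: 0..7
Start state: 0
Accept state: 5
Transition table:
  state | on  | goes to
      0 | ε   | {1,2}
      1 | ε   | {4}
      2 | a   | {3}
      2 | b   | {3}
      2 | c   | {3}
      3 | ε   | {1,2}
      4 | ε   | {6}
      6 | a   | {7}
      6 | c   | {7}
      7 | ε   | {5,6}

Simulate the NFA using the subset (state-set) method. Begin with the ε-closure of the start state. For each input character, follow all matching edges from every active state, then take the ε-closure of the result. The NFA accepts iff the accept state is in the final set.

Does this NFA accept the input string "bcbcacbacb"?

start: ε-closure({0}) = {0,1,2,4,6}
'b' @ 1: {1,2,3,4,6}
'c' @ 2: {1,2,3,4,5,6,7}  [accepting]
'b' @ 3: {1,2,3,4,6}
'c' @ 4: {1,2,3,4,5,6,7}  [accepting]
'a' @ 5: {1,2,3,4,5,6,7}  [accepting]
'c' @ 6: {1,2,3,4,5,6,7}  [accepting]
'b' @ 7: {1,2,3,4,6}
'a' @ 8: {1,2,3,4,5,6,7}  [accepting]
'c' @ 9: {1,2,3,4,5,6,7}  [accepting]
'b' @ 10: {1,2,3,4,6}
final: {1,2,3,4,6}; accept 5 not in set

Answer: REJECT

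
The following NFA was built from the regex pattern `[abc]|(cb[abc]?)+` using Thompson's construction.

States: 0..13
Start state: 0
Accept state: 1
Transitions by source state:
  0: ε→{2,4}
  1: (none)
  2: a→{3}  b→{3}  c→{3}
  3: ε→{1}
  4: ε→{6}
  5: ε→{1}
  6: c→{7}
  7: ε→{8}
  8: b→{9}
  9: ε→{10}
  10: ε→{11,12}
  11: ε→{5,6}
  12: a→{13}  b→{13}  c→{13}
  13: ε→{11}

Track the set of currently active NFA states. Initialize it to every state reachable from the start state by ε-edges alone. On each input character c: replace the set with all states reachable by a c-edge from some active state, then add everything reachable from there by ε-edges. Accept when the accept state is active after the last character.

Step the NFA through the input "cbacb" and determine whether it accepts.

Answer: ACCEPT

Steps:
start: ε-closure({0}) = {0,2,4,6}
'c' @ 1: {1,3,7,8}  (accept∈set)
'b' @ 2: {1,5,6,9,10,11,12}  (accept∈set)
'a' @ 3: {1,5,6,11,13}  (accept∈set)
'c' @ 4: {7,8}
'b' @ 5: {1,5,6,9,10,11,12}  (accept∈set)
end set {1,5,6,9,10,11,12} — state 1 in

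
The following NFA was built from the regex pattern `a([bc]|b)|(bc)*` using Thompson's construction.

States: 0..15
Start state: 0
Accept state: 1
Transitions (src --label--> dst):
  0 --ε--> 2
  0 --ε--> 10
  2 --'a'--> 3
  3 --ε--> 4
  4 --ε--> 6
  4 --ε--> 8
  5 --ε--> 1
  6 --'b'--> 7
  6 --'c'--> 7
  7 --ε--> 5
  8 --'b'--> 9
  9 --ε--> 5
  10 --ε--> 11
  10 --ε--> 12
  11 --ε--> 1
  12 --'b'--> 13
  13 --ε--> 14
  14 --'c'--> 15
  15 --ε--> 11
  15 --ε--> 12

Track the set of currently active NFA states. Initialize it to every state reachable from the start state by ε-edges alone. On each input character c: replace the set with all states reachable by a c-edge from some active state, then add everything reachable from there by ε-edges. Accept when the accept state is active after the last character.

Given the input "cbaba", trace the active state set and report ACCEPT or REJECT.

start: ε-closure({0}) = {0,1,2,10,11,12}
'c' @ 1: {}  — state set empty
rest 'baba' ignored (set empty)
after full input: {}  (accept=1 not in)

Answer: REJECT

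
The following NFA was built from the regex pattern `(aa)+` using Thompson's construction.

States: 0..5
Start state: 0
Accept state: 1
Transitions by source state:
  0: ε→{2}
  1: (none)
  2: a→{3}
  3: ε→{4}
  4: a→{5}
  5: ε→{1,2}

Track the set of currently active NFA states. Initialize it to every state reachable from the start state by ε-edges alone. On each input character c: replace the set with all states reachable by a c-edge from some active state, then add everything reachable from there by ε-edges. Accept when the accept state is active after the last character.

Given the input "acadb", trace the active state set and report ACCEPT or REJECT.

Answer: REJECT

Derivation:
S₀ = ε-closure({0}) = {0,2}
'a' @ 1: {3,4}
'c' @ 2: {}  — dead — no transitions
rest 'adb' ignored (set empty)
after full input: {}  (accept=1 not in)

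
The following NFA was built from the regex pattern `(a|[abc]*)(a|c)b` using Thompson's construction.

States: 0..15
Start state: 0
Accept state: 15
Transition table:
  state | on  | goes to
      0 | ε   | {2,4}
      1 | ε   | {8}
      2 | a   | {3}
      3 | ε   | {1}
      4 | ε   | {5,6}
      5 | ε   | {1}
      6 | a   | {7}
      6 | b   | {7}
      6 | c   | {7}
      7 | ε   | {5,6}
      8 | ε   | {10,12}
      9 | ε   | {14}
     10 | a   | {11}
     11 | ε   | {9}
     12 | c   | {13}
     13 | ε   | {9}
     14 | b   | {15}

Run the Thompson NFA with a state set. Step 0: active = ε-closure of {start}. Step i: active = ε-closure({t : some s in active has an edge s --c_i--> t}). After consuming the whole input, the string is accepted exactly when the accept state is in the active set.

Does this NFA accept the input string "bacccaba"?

initial (ε-close {0}): {0,1,2,4,5,6,8,10,12}
'b' @ 1: {1,5,6,7,8,10,12}
'a' @ 2: {1,5,6,7,8,9,10,11,12,14}
'c' @ 3: {1,5,6,7,8,9,10,12,13,14}
'c' @ 4: {1,5,6,7,8,9,10,12,13,14}
'c' @ 5: {1,5,6,7,8,9,10,12,13,14}
'a' @ 6: {1,5,6,7,8,9,10,11,12,14}
'b' @ 7: {1,5,6,7,8,10,12,15}  [accepting]
'a' @ 8: {1,5,6,7,8,9,10,11,12,14}
end set {1,5,6,7,8,9,10,11,12,14} — state 15 not in

Answer: REJECT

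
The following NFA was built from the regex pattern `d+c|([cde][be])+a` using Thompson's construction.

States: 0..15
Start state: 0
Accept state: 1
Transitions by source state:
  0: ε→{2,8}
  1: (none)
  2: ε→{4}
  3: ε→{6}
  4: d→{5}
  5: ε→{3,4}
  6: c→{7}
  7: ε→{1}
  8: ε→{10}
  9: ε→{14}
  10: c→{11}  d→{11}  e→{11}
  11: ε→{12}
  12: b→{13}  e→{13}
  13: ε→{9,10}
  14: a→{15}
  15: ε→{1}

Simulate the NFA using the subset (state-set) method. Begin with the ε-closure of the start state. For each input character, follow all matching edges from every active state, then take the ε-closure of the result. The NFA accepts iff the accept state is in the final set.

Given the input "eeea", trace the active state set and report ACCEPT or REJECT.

Answer: REJECT

Trace:
initial (ε-close {0}): {0,2,4,8,10}
'e' @ 1: {11,12}
'e' @ 2: {9,10,13,14}
'e' @ 3: {11,12}
'a' @ 4: {}  — state set empty
after full input: {}  (accept=1 not in)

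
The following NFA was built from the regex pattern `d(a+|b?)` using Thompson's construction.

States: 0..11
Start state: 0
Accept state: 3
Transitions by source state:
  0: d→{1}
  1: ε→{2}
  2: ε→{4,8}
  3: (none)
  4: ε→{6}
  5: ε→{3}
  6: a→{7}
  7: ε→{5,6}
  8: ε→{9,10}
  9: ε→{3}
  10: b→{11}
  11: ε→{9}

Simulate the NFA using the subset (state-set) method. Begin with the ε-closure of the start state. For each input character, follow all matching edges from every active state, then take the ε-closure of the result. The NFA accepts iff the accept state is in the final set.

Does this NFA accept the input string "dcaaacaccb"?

Answer: REJECT

Steps:
S₀ = ε-closure({0}) = {0}
'd' @ 1: {1,2,3,4,6,8,9,10}  [accepting]
'c' @ 2: {}  — no active states
rest 'aaacaccb' ignored (set empty)
end set {} — state 3 not in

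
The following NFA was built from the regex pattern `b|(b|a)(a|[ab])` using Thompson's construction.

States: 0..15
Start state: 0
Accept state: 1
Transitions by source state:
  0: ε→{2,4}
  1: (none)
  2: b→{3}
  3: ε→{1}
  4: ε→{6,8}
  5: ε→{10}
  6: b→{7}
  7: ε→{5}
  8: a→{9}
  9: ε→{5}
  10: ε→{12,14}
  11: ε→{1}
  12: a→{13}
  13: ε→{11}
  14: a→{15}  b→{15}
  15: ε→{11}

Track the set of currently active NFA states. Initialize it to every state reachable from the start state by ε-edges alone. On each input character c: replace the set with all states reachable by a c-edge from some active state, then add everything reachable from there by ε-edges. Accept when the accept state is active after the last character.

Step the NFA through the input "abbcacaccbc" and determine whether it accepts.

initial (ε-close {0}): {0,2,4,6,8}
'a' @ 1: {5,9,10,12,14}
'b' @ 2: {1,11,15}  [accepting]
'b' @ 3: {}  — state set empty
rest 'cacaccbc' ignored (set empty)
final: {}; accept 1 not in set

Answer: REJECT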